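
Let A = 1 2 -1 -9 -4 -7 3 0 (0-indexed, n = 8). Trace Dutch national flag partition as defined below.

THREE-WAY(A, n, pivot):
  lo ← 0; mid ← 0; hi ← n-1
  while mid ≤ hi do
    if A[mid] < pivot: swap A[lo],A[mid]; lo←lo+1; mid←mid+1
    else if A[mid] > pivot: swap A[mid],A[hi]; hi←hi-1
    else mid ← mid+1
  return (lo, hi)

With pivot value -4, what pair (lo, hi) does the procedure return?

(2, 2)

lo=0 mid=0 hi=7
1>-4: swap(0,7), hi=6 ⇒ 0 2 -1 -9 -4 -7 3 1
0>-4: swap(0,6), hi=5 ⇒ 3 2 -1 -9 -4 -7 0 1
3>-4: swap(0,5), hi=4 ⇒ -7 2 -1 -9 -4 3 0 1
-7<-4: swap(0,0), lo=1 mid=1 ⇒ -7 2 -1 -9 -4 3 0 1
2>-4: swap(1,4), hi=3 ⇒ -7 -4 -1 -9 2 3 0 1
-4=-4: mid=2
-1>-4: swap(2,3), hi=2 ⇒ -7 -4 -9 -1 2 3 0 1
-9<-4: swap(1,2), lo=2 mid=3 ⇒ -7 -9 -4 -1 2 3 0 1
done. lo=2 hi=2; A=-7 -9 -4 -1 2 3 0 1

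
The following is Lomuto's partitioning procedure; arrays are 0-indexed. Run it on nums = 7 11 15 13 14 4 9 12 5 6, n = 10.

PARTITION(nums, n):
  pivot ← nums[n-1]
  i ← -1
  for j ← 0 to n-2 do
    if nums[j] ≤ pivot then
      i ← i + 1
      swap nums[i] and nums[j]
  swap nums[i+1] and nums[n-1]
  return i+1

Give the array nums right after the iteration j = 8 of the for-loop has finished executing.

4 5 15 13 14 7 9 12 11 6

pivot=6, i=-1
j=0: 7>6, skip
j=1: 11>6, skip
j=2: 15>6, skip
j=3: 13>6, skip
j=4: 14>6, skip
j=5: 4≤6, i=0, swap(0,5) ⇒ 4 11 15 13 14 7 9 12 5 6
j=6: 9>6, skip
j=7: 12>6, skip
j=8: 5≤6, i=1, swap(1,8) ⇒ 4 5 15 13 14 7 9 12 11 6
(after j=8) nums = 4 5 15 13 14 7 9 12 11 6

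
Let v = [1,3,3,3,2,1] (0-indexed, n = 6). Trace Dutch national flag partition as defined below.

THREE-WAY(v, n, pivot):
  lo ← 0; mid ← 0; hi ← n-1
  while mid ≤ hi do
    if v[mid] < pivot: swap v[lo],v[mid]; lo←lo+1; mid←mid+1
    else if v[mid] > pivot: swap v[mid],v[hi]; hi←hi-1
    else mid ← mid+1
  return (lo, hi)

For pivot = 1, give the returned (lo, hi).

pivot = 1; lo=0, mid=0, hi=5
v[mid]=1=1: mid=1
v[mid]=3>1: swap v[1],v[5]; hi=4 → [1,1,3,3,2,3]
v[mid]=1=1: mid=2
v[mid]=3>1: swap v[2],v[4]; hi=3 → [1,1,2,3,3,3]
v[mid]=2>1: swap v[2],v[3]; hi=2 → [1,1,3,2,3,3]
v[mid]=3>1: swap v[2],v[2]; hi=1 → [1,1,3,2,3,3]
end: lo=0, hi=1; v = [1,1,3,2,3,3]

(0, 1)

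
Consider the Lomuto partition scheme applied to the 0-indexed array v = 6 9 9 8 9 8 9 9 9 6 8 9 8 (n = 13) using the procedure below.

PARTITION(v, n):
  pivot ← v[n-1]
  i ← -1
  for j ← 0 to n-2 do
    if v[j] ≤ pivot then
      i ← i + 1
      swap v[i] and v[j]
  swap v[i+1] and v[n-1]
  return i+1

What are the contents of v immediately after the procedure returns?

pivot=8, i=-1
j=0: 6≤8, i=0, swap(0,0) ⇒ 6 9 9 8 9 8 9 9 9 6 8 9 8
j=1: 9>8, skip
j=2: 9>8, skip
j=3: 8≤8, i=1, swap(1,3) ⇒ 6 8 9 9 9 8 9 9 9 6 8 9 8
j=4: 9>8, skip
j=5: 8≤8, i=2, swap(2,5) ⇒ 6 8 8 9 9 9 9 9 9 6 8 9 8
j=6: 9>8, skip
j=7: 9>8, skip
j=8: 9>8, skip
j=9: 6≤8, i=3, swap(3,9) ⇒ 6 8 8 6 9 9 9 9 9 9 8 9 8
j=10: 8≤8, i=4, swap(4,10) ⇒ 6 8 8 6 8 9 9 9 9 9 9 9 8
j=11: 9>8, skip
swap(5,12) ⇒ 6 8 8 6 8 8 9 9 9 9 9 9 9; return 5

6 8 8 6 8 8 9 9 9 9 9 9 9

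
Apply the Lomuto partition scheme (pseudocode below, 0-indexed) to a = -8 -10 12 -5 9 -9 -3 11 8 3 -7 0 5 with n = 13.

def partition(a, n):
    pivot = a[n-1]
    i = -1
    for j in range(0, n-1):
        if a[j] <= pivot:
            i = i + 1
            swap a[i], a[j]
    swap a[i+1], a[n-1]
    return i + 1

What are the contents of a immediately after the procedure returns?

-8 -10 -5 -9 -3 3 -7 0 5 12 9 11 8

pivot = a[12] = 5; i = -1
j=0: a[0]=-8 ≤ 5 → i=0, swap a[0],a[0] (no change) → -8 -10 12 -5 9 -9 -3 11 8 3 -7 0 5
j=1: a[1]=-10 ≤ 5 → i=1, swap a[1],a[1] (no change) → -8 -10 12 -5 9 -9 -3 11 8 3 -7 0 5
j=2: a[2]=12 > 5 → no swap
j=3: a[3]=-5 ≤ 5 → i=2, swap a[2],a[3] → -8 -10 -5 12 9 -9 -3 11 8 3 -7 0 5
j=4: a[4]=9 > 5 → no swap
j=5: a[5]=-9 ≤ 5 → i=3, swap a[3],a[5] → -8 -10 -5 -9 9 12 -3 11 8 3 -7 0 5
j=6: a[6]=-3 ≤ 5 → i=4, swap a[4],a[6] → -8 -10 -5 -9 -3 12 9 11 8 3 -7 0 5
j=7: a[7]=11 > 5 → no swap
j=8: a[8]=8 > 5 → no swap
j=9: a[9]=3 ≤ 5 → i=5, swap a[5],a[9] → -8 -10 -5 -9 -3 3 9 11 8 12 -7 0 5
j=10: a[10]=-7 ≤ 5 → i=6, swap a[6],a[10] → -8 -10 -5 -9 -3 3 -7 11 8 12 9 0 5
j=11: a[11]=0 ≤ 5 → i=7, swap a[7],a[11] → -8 -10 -5 -9 -3 3 -7 0 8 12 9 11 5
final swap a[8],a[12] → -8 -10 -5 -9 -3 3 -7 0 5 12 9 11 8; return 8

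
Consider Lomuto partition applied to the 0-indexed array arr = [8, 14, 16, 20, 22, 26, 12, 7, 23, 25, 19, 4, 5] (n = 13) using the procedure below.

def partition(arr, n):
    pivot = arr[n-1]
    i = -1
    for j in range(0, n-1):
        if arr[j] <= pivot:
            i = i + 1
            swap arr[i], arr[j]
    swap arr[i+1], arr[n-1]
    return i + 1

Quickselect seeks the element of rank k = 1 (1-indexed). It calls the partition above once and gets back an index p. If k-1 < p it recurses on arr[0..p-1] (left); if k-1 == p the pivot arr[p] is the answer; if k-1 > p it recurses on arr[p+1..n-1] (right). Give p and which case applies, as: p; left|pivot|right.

pivot = arr[12] = 5; i = -1
j=0: arr[0]=8 > 5 → no swap
j=1: arr[1]=14 > 5 → no swap
j=2: arr[2]=16 > 5 → no swap
j=3: arr[3]=20 > 5 → no swap
j=4: arr[4]=22 > 5 → no swap
j=5: arr[5]=26 > 5 → no swap
j=6: arr[6]=12 > 5 → no swap
j=7: arr[7]=7 > 5 → no swap
j=8: arr[8]=23 > 5 → no swap
j=9: arr[9]=25 > 5 → no swap
j=10: arr[10]=19 > 5 → no swap
j=11: arr[11]=4 ≤ 5 → i=0, swap arr[0],arr[11] → [4, 14, 16, 20, 22, 26, 12, 7, 23, 25, 19, 8, 5]
final swap arr[1],arr[12] → [4, 5, 16, 20, 22, 26, 12, 7, 23, 25, 19, 8, 14]; return 1
p = 1; k-1 = 0 < 1 ⇒ left

1; left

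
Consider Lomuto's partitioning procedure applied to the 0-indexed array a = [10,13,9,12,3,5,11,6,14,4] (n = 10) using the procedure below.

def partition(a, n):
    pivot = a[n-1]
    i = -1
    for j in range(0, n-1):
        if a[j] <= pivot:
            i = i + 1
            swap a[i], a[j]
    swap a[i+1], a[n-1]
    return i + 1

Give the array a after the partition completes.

pivot = a[9] = 4; i = -1
j=0: a[0]=10 > 4 → no swap
j=1: a[1]=13 > 4 → no swap
j=2: a[2]=9 > 4 → no swap
j=3: a[3]=12 > 4 → no swap
j=4: a[4]=3 ≤ 4 → i=0, swap a[0],a[4] → [3,13,9,12,10,5,11,6,14,4]
j=5: a[5]=5 > 4 → no swap
j=6: a[6]=11 > 4 → no swap
j=7: a[7]=6 > 4 → no swap
j=8: a[8]=14 > 4 → no swap
final swap a[1],a[9] → [3,4,9,12,10,5,11,6,14,13]; return 1

[3,4,9,12,10,5,11,6,14,13]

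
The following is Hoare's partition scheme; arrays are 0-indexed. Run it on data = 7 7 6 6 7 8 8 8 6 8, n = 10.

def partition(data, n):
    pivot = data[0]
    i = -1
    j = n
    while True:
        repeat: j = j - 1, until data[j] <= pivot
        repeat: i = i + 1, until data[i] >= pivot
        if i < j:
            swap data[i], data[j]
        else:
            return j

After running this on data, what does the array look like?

pivot = data[0] = 7; i = -1, j = 10
j→8 (data[8]=6≤7), i→0 (data[0]=7≥7); i<j, swap → 6 7 6 6 7 8 8 8 7 8
j→4 (data[4]=7≤7), i→1 (data[1]=7≥7); i<j, swap → 6 7 6 6 7 8 8 8 7 8
j→3, i→4; i≥j, return j=3. data = 6 7 6 6 7 8 8 8 7 8

6 7 6 6 7 8 8 8 7 8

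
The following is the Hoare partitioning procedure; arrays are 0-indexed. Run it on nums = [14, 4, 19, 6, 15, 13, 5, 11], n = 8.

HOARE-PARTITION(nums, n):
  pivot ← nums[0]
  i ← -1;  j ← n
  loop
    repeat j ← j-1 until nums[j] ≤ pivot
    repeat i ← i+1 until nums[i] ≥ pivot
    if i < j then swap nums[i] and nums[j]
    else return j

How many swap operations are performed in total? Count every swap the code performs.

pivot=14
j stops at 7 (11), i stops at 0 (14); swap ⇒ [11, 4, 19, 6, 15, 13, 5, 14]
j stops at 6 (5), i stops at 2 (19); swap ⇒ [11, 4, 5, 6, 15, 13, 19, 14]
j stops at 5 (13), i stops at 4 (15); swap ⇒ [11, 4, 5, 6, 13, 15, 19, 14]
j stops at 4, i stops at 5; i≥j ⇒ return 4. nums=[11, 4, 5, 6, 13, 15, 19, 14]

3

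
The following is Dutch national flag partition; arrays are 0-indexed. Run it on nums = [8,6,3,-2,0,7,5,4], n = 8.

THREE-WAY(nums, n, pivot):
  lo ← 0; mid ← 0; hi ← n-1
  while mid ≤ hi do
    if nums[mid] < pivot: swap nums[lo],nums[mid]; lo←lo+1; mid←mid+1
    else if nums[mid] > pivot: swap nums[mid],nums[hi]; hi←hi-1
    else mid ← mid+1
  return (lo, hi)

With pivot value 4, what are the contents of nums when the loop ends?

pivot = 4; lo=0, mid=0, hi=7
nums[mid]=8>4: swap nums[0],nums[7]; hi=6 → [4,6,3,-2,0,7,5,8]
nums[mid]=4=4: mid=1
nums[mid]=6>4: swap nums[1],nums[6]; hi=5 → [4,5,3,-2,0,7,6,8]
nums[mid]=5>4: swap nums[1],nums[5]; hi=4 → [4,7,3,-2,0,5,6,8]
nums[mid]=7>4: swap nums[1],nums[4]; hi=3 → [4,0,3,-2,7,5,6,8]
nums[mid]=0<4: swap nums[0],nums[1]; lo=1,mid=2 → [0,4,3,-2,7,5,6,8]
nums[mid]=3<4: swap nums[1],nums[2]; lo=2,mid=3 → [0,3,4,-2,7,5,6,8]
nums[mid]=-2<4: swap nums[2],nums[3]; lo=3,mid=4 → [0,3,-2,4,7,5,6,8]
end: lo=3, hi=3; nums = [0,3,-2,4,7,5,6,8]

[0,3,-2,4,7,5,6,8]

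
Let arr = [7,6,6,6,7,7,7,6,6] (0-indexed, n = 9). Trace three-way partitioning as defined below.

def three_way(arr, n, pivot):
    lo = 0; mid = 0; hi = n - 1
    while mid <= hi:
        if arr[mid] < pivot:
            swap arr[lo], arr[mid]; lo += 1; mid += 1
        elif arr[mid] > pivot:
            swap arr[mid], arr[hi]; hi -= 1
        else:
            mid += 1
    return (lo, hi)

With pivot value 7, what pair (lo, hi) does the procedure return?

(5, 8)

pivot = 7; lo=0, mid=0, hi=8
arr[mid]=7=7: mid=1
arr[mid]=6<7: swap arr[0],arr[1]; lo=1,mid=2 → [6,7,6,6,7,7,7,6,6]
arr[mid]=6<7: swap arr[1],arr[2]; lo=2,mid=3 → [6,6,7,6,7,7,7,6,6]
arr[mid]=6<7: swap arr[2],arr[3]; lo=3,mid=4 → [6,6,6,7,7,7,7,6,6]
arr[mid]=7=7: mid=5
arr[mid]=7=7: mid=6
arr[mid]=7=7: mid=7
arr[mid]=6<7: swap arr[3],arr[7]; lo=4,mid=8 → [6,6,6,6,7,7,7,7,6]
arr[mid]=6<7: swap arr[4],arr[8]; lo=5,mid=9 → [6,6,6,6,6,7,7,7,7]
end: lo=5, hi=8; arr = [6,6,6,6,6,7,7,7,7]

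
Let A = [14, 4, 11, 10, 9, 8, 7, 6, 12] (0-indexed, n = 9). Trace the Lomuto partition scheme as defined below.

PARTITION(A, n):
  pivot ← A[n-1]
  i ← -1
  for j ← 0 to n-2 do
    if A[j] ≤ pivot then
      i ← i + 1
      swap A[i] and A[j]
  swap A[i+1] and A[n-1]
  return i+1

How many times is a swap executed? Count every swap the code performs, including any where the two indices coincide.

8

pivot = A[8] = 12; i = -1
j=0: A[0]=14 > 12 → no swap
j=1: A[1]=4 ≤ 12 → i=0, swap A[0],A[1] → [4, 14, 11, 10, 9, 8, 7, 6, 12]
j=2: A[2]=11 ≤ 12 → i=1, swap A[1],A[2] → [4, 11, 14, 10, 9, 8, 7, 6, 12]
j=3: A[3]=10 ≤ 12 → i=2, swap A[2],A[3] → [4, 11, 10, 14, 9, 8, 7, 6, 12]
j=4: A[4]=9 ≤ 12 → i=3, swap A[3],A[4] → [4, 11, 10, 9, 14, 8, 7, 6, 12]
j=5: A[5]=8 ≤ 12 → i=4, swap A[4],A[5] → [4, 11, 10, 9, 8, 14, 7, 6, 12]
j=6: A[6]=7 ≤ 12 → i=5, swap A[5],A[6] → [4, 11, 10, 9, 8, 7, 14, 6, 12]
j=7: A[7]=6 ≤ 12 → i=6, swap A[6],A[7] → [4, 11, 10, 9, 8, 7, 6, 14, 12]
final swap A[7],A[8] → [4, 11, 10, 9, 8, 7, 6, 12, 14]; return 7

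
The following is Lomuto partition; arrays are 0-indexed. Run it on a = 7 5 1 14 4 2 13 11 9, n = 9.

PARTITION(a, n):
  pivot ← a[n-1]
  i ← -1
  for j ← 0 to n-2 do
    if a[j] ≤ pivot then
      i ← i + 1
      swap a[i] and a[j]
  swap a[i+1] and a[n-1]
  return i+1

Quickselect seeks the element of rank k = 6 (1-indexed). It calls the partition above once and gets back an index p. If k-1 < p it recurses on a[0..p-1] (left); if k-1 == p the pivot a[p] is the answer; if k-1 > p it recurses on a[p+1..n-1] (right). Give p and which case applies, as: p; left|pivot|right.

5; pivot

pivot=9, i=-1
j=0: 7≤9, i=0, swap(0,0) ⇒ 7 5 1 14 4 2 13 11 9
j=1: 5≤9, i=1, swap(1,1) ⇒ 7 5 1 14 4 2 13 11 9
j=2: 1≤9, i=2, swap(2,2) ⇒ 7 5 1 14 4 2 13 11 9
j=3: 14>9, skip
j=4: 4≤9, i=3, swap(3,4) ⇒ 7 5 1 4 14 2 13 11 9
j=5: 2≤9, i=4, swap(4,5) ⇒ 7 5 1 4 2 14 13 11 9
j=6: 13>9, skip
j=7: 11>9, skip
swap(5,8) ⇒ 7 5 1 4 2 9 13 11 14; return 5
p = 5; k-1 = 5 == 5 ⇒ pivot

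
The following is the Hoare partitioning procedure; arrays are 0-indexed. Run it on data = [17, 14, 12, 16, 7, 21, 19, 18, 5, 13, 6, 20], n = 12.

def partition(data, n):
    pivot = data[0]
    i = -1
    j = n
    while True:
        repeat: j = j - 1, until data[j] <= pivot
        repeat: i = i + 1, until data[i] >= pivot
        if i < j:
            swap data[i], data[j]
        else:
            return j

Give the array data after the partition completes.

[6, 14, 12, 16, 7, 13, 5, 18, 19, 21, 17, 20]

pivot = data[0] = 17; i = -1, j = 12
j→10 (data[10]=6≤17), i→0 (data[0]=17≥17); i<j, swap → [6, 14, 12, 16, 7, 21, 19, 18, 5, 13, 17, 20]
j→9 (data[9]=13≤17), i→5 (data[5]=21≥17); i<j, swap → [6, 14, 12, 16, 7, 13, 19, 18, 5, 21, 17, 20]
j→8 (data[8]=5≤17), i→6 (data[6]=19≥17); i<j, swap → [6, 14, 12, 16, 7, 13, 5, 18, 19, 21, 17, 20]
j→6, i→7; i≥j, return j=6. data = [6, 14, 12, 16, 7, 13, 5, 18, 19, 21, 17, 20]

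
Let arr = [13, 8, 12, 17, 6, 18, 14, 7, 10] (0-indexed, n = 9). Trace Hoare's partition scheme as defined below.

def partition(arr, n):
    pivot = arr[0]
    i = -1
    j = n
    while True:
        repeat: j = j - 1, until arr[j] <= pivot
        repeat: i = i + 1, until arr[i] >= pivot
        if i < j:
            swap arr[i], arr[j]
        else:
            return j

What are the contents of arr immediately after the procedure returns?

[10, 8, 12, 7, 6, 18, 14, 17, 13]

pivot = arr[0] = 13; i = -1, j = 9
j→8 (arr[8]=10≤13), i→0 (arr[0]=13≥13); i<j, swap → [10, 8, 12, 17, 6, 18, 14, 7, 13]
j→7 (arr[7]=7≤13), i→3 (arr[3]=17≥13); i<j, swap → [10, 8, 12, 7, 6, 18, 14, 17, 13]
j→4, i→5; i≥j, return j=4. arr = [10, 8, 12, 7, 6, 18, 14, 17, 13]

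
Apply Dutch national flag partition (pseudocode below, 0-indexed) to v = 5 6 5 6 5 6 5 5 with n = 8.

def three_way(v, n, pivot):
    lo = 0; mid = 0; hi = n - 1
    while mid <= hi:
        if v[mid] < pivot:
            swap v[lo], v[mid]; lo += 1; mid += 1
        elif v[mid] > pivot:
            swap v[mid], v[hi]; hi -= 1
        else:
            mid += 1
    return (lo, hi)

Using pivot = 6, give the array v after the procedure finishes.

5 5 5 5 5 6 6 6

lo=0 mid=0 hi=7
5<6: swap(0,0), lo=1 mid=1 ⇒ 5 6 5 6 5 6 5 5
6=6: mid=2
5<6: swap(1,2), lo=2 mid=3 ⇒ 5 5 6 6 5 6 5 5
6=6: mid=4
5<6: swap(2,4), lo=3 mid=5 ⇒ 5 5 5 6 6 6 5 5
6=6: mid=6
5<6: swap(3,6), lo=4 mid=7 ⇒ 5 5 5 5 6 6 6 5
5<6: swap(4,7), lo=5 mid=8 ⇒ 5 5 5 5 5 6 6 6
done. lo=5 hi=7; v=5 5 5 5 5 6 6 6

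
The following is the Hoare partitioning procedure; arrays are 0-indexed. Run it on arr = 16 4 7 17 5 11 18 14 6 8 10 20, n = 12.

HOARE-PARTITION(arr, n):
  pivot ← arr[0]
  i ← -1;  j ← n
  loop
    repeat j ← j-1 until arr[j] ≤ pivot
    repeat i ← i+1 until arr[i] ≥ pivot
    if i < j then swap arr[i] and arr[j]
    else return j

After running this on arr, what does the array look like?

pivot=16
j stops at 10 (10), i stops at 0 (16); swap ⇒ 10 4 7 17 5 11 18 14 6 8 16 20
j stops at 9 (8), i stops at 3 (17); swap ⇒ 10 4 7 8 5 11 18 14 6 17 16 20
j stops at 8 (6), i stops at 6 (18); swap ⇒ 10 4 7 8 5 11 6 14 18 17 16 20
j stops at 7, i stops at 8; i≥j ⇒ return 7. arr=10 4 7 8 5 11 6 14 18 17 16 20

10 4 7 8 5 11 6 14 18 17 16 20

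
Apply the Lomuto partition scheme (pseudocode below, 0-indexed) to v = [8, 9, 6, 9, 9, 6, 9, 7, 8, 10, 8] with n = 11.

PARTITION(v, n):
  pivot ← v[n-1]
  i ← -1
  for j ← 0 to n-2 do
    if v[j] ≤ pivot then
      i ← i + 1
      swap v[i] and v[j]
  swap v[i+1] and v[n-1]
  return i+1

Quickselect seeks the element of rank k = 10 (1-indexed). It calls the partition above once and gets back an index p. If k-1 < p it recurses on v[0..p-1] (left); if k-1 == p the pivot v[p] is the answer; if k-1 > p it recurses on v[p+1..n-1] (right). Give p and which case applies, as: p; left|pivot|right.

5; right

pivot=8, i=-1
j=0: 8≤8, i=0, swap(0,0) ⇒ [8, 9, 6, 9, 9, 6, 9, 7, 8, 10, 8]
j=1: 9>8, skip
j=2: 6≤8, i=1, swap(1,2) ⇒ [8, 6, 9, 9, 9, 6, 9, 7, 8, 10, 8]
j=3: 9>8, skip
j=4: 9>8, skip
j=5: 6≤8, i=2, swap(2,5) ⇒ [8, 6, 6, 9, 9, 9, 9, 7, 8, 10, 8]
j=6: 9>8, skip
j=7: 7≤8, i=3, swap(3,7) ⇒ [8, 6, 6, 7, 9, 9, 9, 9, 8, 10, 8]
j=8: 8≤8, i=4, swap(4,8) ⇒ [8, 6, 6, 7, 8, 9, 9, 9, 9, 10, 8]
j=9: 10>8, skip
swap(5,10) ⇒ [8, 6, 6, 7, 8, 8, 9, 9, 9, 10, 9]; return 5
p = 5; k-1 = 9 > 5 ⇒ right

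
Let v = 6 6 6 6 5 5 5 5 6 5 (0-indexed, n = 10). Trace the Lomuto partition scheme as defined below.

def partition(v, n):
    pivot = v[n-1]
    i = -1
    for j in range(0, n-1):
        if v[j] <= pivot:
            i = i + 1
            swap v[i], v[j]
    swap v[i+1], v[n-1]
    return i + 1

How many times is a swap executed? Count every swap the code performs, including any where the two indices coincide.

pivot = v[9] = 5; i = -1
j=0: v[0]=6 > 5 → no swap
j=1: v[1]=6 > 5 → no swap
j=2: v[2]=6 > 5 → no swap
j=3: v[3]=6 > 5 → no swap
j=4: v[4]=5 ≤ 5 → i=0, swap v[0],v[4] → 5 6 6 6 6 5 5 5 6 5
j=5: v[5]=5 ≤ 5 → i=1, swap v[1],v[5] → 5 5 6 6 6 6 5 5 6 5
j=6: v[6]=5 ≤ 5 → i=2, swap v[2],v[6] → 5 5 5 6 6 6 6 5 6 5
j=7: v[7]=5 ≤ 5 → i=3, swap v[3],v[7] → 5 5 5 5 6 6 6 6 6 5
j=8: v[8]=6 > 5 → no swap
final swap v[4],v[9] → 5 5 5 5 5 6 6 6 6 6; return 4

5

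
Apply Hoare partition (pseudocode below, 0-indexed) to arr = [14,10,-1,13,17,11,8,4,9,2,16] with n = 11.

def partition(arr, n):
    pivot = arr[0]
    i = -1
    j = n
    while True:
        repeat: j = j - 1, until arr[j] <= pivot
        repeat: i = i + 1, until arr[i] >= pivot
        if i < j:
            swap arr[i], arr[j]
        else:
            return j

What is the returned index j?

7

pivot = arr[0] = 14; i = -1, j = 11
j→9 (arr[9]=2≤14), i→0 (arr[0]=14≥14); i<j, swap → [2,10,-1,13,17,11,8,4,9,14,16]
j→8 (arr[8]=9≤14), i→4 (arr[4]=17≥14); i<j, swap → [2,10,-1,13,9,11,8,4,17,14,16]
j→7, i→8; i≥j, return j=7. arr = [2,10,-1,13,9,11,8,4,17,14,16]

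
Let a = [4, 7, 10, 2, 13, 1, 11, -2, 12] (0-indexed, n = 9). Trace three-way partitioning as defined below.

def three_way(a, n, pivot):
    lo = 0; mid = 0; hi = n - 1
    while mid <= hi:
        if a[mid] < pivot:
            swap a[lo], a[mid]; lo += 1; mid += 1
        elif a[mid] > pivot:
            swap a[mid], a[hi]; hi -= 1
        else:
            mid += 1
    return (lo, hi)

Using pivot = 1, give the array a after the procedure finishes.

pivot = 1; lo=0, mid=0, hi=8
a[mid]=4>1: swap a[0],a[8]; hi=7 → [12, 7, 10, 2, 13, 1, 11, -2, 4]
a[mid]=12>1: swap a[0],a[7]; hi=6 → [-2, 7, 10, 2, 13, 1, 11, 12, 4]
a[mid]=-2<1: swap a[0],a[0]; lo=1,mid=1 → [-2, 7, 10, 2, 13, 1, 11, 12, 4]
a[mid]=7>1: swap a[1],a[6]; hi=5 → [-2, 11, 10, 2, 13, 1, 7, 12, 4]
a[mid]=11>1: swap a[1],a[5]; hi=4 → [-2, 1, 10, 2, 13, 11, 7, 12, 4]
a[mid]=1=1: mid=2
a[mid]=10>1: swap a[2],a[4]; hi=3 → [-2, 1, 13, 2, 10, 11, 7, 12, 4]
a[mid]=13>1: swap a[2],a[3]; hi=2 → [-2, 1, 2, 13, 10, 11, 7, 12, 4]
a[mid]=2>1: swap a[2],a[2]; hi=1 → [-2, 1, 2, 13, 10, 11, 7, 12, 4]
end: lo=1, hi=1; a = [-2, 1, 2, 13, 10, 11, 7, 12, 4]

[-2, 1, 2, 13, 10, 11, 7, 12, 4]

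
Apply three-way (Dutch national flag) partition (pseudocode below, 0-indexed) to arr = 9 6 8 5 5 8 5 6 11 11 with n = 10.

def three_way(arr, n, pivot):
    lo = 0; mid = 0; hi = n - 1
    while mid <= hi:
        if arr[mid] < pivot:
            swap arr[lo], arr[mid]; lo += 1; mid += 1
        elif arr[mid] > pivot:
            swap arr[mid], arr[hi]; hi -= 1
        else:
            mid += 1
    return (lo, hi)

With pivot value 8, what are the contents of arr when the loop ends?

6 6 5 5 5 8 8 11 11 9

pivot = 8; lo=0, mid=0, hi=9
arr[mid]=9>8: swap arr[0],arr[9]; hi=8 → 11 6 8 5 5 8 5 6 11 9
arr[mid]=11>8: swap arr[0],arr[8]; hi=7 → 11 6 8 5 5 8 5 6 11 9
arr[mid]=11>8: swap arr[0],arr[7]; hi=6 → 6 6 8 5 5 8 5 11 11 9
arr[mid]=6<8: swap arr[0],arr[0]; lo=1,mid=1 → 6 6 8 5 5 8 5 11 11 9
arr[mid]=6<8: swap arr[1],arr[1]; lo=2,mid=2 → 6 6 8 5 5 8 5 11 11 9
arr[mid]=8=8: mid=3
arr[mid]=5<8: swap arr[2],arr[3]; lo=3,mid=4 → 6 6 5 8 5 8 5 11 11 9
arr[mid]=5<8: swap arr[3],arr[4]; lo=4,mid=5 → 6 6 5 5 8 8 5 11 11 9
arr[mid]=8=8: mid=6
arr[mid]=5<8: swap arr[4],arr[6]; lo=5,mid=7 → 6 6 5 5 5 8 8 11 11 9
end: lo=5, hi=6; arr = 6 6 5 5 5 8 8 11 11 9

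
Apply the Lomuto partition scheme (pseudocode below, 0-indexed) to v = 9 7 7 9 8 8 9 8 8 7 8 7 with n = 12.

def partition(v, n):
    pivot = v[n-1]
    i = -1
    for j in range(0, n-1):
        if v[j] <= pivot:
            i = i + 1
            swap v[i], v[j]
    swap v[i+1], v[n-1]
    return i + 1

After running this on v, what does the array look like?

pivot=7, i=-1
j=0: 9>7, skip
j=1: 7≤7, i=0, swap(0,1) ⇒ 7 9 7 9 8 8 9 8 8 7 8 7
j=2: 7≤7, i=1, swap(1,2) ⇒ 7 7 9 9 8 8 9 8 8 7 8 7
j=3: 9>7, skip
j=4: 8>7, skip
j=5: 8>7, skip
j=6: 9>7, skip
j=7: 8>7, skip
j=8: 8>7, skip
j=9: 7≤7, i=2, swap(2,9) ⇒ 7 7 7 9 8 8 9 8 8 9 8 7
j=10: 8>7, skip
swap(3,11) ⇒ 7 7 7 7 8 8 9 8 8 9 8 9; return 3

7 7 7 7 8 8 9 8 8 9 8 9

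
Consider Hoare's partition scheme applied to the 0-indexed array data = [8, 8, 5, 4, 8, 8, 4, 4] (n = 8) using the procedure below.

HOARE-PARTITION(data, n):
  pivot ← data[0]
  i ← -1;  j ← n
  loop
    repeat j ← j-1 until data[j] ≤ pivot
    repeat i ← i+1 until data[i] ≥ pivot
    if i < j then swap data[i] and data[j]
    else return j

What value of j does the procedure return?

pivot=8
j stops at 7 (4), i stops at 0 (8); swap ⇒ [4, 8, 5, 4, 8, 8, 4, 8]
j stops at 6 (4), i stops at 1 (8); swap ⇒ [4, 4, 5, 4, 8, 8, 8, 8]
j stops at 5 (8), i stops at 4 (8); swap ⇒ [4, 4, 5, 4, 8, 8, 8, 8]
j stops at 4, i stops at 5; i≥j ⇒ return 4. data=[4, 4, 5, 4, 8, 8, 8, 8]

4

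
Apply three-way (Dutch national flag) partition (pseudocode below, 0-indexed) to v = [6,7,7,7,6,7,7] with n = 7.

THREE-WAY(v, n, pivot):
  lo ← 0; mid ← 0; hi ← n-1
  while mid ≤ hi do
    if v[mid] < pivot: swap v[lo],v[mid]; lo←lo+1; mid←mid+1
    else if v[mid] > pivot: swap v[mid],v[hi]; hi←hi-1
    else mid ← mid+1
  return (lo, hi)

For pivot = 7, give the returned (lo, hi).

(2, 6)

pivot = 7; lo=0, mid=0, hi=6
v[mid]=6<7: swap v[0],v[0]; lo=1,mid=1 → [6,7,7,7,6,7,7]
v[mid]=7=7: mid=2
v[mid]=7=7: mid=3
v[mid]=7=7: mid=4
v[mid]=6<7: swap v[1],v[4]; lo=2,mid=5 → [6,6,7,7,7,7,7]
v[mid]=7=7: mid=6
v[mid]=7=7: mid=7
end: lo=2, hi=6; v = [6,6,7,7,7,7,7]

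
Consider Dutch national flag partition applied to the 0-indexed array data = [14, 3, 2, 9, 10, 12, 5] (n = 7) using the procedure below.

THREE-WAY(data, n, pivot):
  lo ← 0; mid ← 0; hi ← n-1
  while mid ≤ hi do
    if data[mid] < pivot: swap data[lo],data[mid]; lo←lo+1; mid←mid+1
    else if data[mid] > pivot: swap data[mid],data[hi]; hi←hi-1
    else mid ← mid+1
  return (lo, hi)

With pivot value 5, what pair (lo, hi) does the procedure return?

(2, 2)

pivot = 5; lo=0, mid=0, hi=6
data[mid]=14>5: swap data[0],data[6]; hi=5 → [5, 3, 2, 9, 10, 12, 14]
data[mid]=5=5: mid=1
data[mid]=3<5: swap data[0],data[1]; lo=1,mid=2 → [3, 5, 2, 9, 10, 12, 14]
data[mid]=2<5: swap data[1],data[2]; lo=2,mid=3 → [3, 2, 5, 9, 10, 12, 14]
data[mid]=9>5: swap data[3],data[5]; hi=4 → [3, 2, 5, 12, 10, 9, 14]
data[mid]=12>5: swap data[3],data[4]; hi=3 → [3, 2, 5, 10, 12, 9, 14]
data[mid]=10>5: swap data[3],data[3]; hi=2 → [3, 2, 5, 10, 12, 9, 14]
end: lo=2, hi=2; data = [3, 2, 5, 10, 12, 9, 14]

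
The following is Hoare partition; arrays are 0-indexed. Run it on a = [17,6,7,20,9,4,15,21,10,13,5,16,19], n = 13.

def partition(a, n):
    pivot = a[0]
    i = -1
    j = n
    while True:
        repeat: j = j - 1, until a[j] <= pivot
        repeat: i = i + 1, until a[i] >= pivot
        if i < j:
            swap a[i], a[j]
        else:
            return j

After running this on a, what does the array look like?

[16,6,7,5,9,4,15,13,10,21,20,17,19]

pivot = a[0] = 17; i = -1, j = 13
j→11 (a[11]=16≤17), i→0 (a[0]=17≥17); i<j, swap → [16,6,7,20,9,4,15,21,10,13,5,17,19]
j→10 (a[10]=5≤17), i→3 (a[3]=20≥17); i<j, swap → [16,6,7,5,9,4,15,21,10,13,20,17,19]
j→9 (a[9]=13≤17), i→7 (a[7]=21≥17); i<j, swap → [16,6,7,5,9,4,15,13,10,21,20,17,19]
j→8, i→9; i≥j, return j=8. a = [16,6,7,5,9,4,15,13,10,21,20,17,19]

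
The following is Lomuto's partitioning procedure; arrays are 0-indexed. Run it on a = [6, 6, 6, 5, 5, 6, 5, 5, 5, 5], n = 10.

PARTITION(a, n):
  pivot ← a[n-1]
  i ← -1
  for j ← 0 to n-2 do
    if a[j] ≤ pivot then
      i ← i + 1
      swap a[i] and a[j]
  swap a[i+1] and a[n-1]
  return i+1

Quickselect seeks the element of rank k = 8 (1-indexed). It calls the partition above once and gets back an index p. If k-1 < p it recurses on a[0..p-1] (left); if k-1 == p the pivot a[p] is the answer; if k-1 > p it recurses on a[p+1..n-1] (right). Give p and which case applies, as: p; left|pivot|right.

5; right

pivot = a[9] = 5; i = -1
j=0: a[0]=6 > 5 → no swap
j=1: a[1]=6 > 5 → no swap
j=2: a[2]=6 > 5 → no swap
j=3: a[3]=5 ≤ 5 → i=0, swap a[0],a[3] → [5, 6, 6, 6, 5, 6, 5, 5, 5, 5]
j=4: a[4]=5 ≤ 5 → i=1, swap a[1],a[4] → [5, 5, 6, 6, 6, 6, 5, 5, 5, 5]
j=5: a[5]=6 > 5 → no swap
j=6: a[6]=5 ≤ 5 → i=2, swap a[2],a[6] → [5, 5, 5, 6, 6, 6, 6, 5, 5, 5]
j=7: a[7]=5 ≤ 5 → i=3, swap a[3],a[7] → [5, 5, 5, 5, 6, 6, 6, 6, 5, 5]
j=8: a[8]=5 ≤ 5 → i=4, swap a[4],a[8] → [5, 5, 5, 5, 5, 6, 6, 6, 6, 5]
final swap a[5],a[9] → [5, 5, 5, 5, 5, 5, 6, 6, 6, 6]; return 5
p = 5; k-1 = 7 > 5 ⇒ right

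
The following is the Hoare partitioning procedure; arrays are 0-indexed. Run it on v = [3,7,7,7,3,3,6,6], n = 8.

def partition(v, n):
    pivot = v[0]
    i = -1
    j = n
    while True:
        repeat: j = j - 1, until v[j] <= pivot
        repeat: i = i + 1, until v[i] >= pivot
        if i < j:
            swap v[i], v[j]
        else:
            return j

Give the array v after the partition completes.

[3,3,7,7,7,3,6,6]

pivot=3
j stops at 5 (3), i stops at 0 (3); swap ⇒ [3,7,7,7,3,3,6,6]
j stops at 4 (3), i stops at 1 (7); swap ⇒ [3,3,7,7,7,3,6,6]
j stops at 1, i stops at 2; i≥j ⇒ return 1. v=[3,3,7,7,7,3,6,6]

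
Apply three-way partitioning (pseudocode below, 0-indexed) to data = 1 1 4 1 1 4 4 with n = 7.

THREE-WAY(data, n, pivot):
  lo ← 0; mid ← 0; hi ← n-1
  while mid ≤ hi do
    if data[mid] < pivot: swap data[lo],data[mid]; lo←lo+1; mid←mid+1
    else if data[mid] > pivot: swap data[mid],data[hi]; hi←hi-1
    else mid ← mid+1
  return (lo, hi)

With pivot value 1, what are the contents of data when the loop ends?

lo=0 mid=0 hi=6
1=1: mid=1
1=1: mid=2
4>1: swap(2,6), hi=5 ⇒ 1 1 4 1 1 4 4
4>1: swap(2,5), hi=4 ⇒ 1 1 4 1 1 4 4
4>1: swap(2,4), hi=3 ⇒ 1 1 1 1 4 4 4
1=1: mid=3
1=1: mid=4
done. lo=0 hi=3; data=1 1 1 1 4 4 4

1 1 1 1 4 4 4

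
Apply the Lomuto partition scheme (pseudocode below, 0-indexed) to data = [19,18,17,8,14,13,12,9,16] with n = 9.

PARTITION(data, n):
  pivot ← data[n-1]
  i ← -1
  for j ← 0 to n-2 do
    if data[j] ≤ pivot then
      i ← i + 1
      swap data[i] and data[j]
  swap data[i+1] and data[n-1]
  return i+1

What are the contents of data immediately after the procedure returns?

pivot = data[8] = 16; i = -1
j=0: data[0]=19 > 16 → no swap
j=1: data[1]=18 > 16 → no swap
j=2: data[2]=17 > 16 → no swap
j=3: data[3]=8 ≤ 16 → i=0, swap data[0],data[3] → [8,18,17,19,14,13,12,9,16]
j=4: data[4]=14 ≤ 16 → i=1, swap data[1],data[4] → [8,14,17,19,18,13,12,9,16]
j=5: data[5]=13 ≤ 16 → i=2, swap data[2],data[5] → [8,14,13,19,18,17,12,9,16]
j=6: data[6]=12 ≤ 16 → i=3, swap data[3],data[6] → [8,14,13,12,18,17,19,9,16]
j=7: data[7]=9 ≤ 16 → i=4, swap data[4],data[7] → [8,14,13,12,9,17,19,18,16]
final swap data[5],data[8] → [8,14,13,12,9,16,19,18,17]; return 5

[8,14,13,12,9,16,19,18,17]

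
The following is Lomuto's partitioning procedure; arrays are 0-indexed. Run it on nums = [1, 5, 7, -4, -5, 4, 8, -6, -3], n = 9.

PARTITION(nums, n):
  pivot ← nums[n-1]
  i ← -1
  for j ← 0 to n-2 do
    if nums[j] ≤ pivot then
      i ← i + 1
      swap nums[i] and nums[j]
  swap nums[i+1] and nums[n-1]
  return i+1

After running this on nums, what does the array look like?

pivot = nums[8] = -3; i = -1
j=0: nums[0]=1 > -3 → no swap
j=1: nums[1]=5 > -3 → no swap
j=2: nums[2]=7 > -3 → no swap
j=3: nums[3]=-4 ≤ -3 → i=0, swap nums[0],nums[3] → [-4, 5, 7, 1, -5, 4, 8, -6, -3]
j=4: nums[4]=-5 ≤ -3 → i=1, swap nums[1],nums[4] → [-4, -5, 7, 1, 5, 4, 8, -6, -3]
j=5: nums[5]=4 > -3 → no swap
j=6: nums[6]=8 > -3 → no swap
j=7: nums[7]=-6 ≤ -3 → i=2, swap nums[2],nums[7] → [-4, -5, -6, 1, 5, 4, 8, 7, -3]
final swap nums[3],nums[8] → [-4, -5, -6, -3, 5, 4, 8, 7, 1]; return 3

[-4, -5, -6, -3, 5, 4, 8, 7, 1]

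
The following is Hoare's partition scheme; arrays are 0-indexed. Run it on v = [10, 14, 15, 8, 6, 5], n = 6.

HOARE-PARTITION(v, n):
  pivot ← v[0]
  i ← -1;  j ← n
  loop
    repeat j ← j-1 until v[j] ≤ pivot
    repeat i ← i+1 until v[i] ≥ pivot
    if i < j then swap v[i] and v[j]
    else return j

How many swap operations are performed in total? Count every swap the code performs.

pivot = v[0] = 10; i = -1, j = 6
j→5 (v[5]=5≤10), i→0 (v[0]=10≥10); i<j, swap → [5, 14, 15, 8, 6, 10]
j→4 (v[4]=6≤10), i→1 (v[1]=14≥10); i<j, swap → [5, 6, 15, 8, 14, 10]
j→3 (v[3]=8≤10), i→2 (v[2]=15≥10); i<j, swap → [5, 6, 8, 15, 14, 10]
j→2, i→3; i≥j, return j=2. v = [5, 6, 8, 15, 14, 10]

3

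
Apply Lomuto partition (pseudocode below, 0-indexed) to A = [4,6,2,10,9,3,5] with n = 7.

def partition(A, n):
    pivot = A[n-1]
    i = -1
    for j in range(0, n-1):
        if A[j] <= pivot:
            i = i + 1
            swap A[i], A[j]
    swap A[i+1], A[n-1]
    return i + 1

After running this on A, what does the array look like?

[4,2,3,5,9,6,10]

pivot=5, i=-1
j=0: 4≤5, i=0, swap(0,0) ⇒ [4,6,2,10,9,3,5]
j=1: 6>5, skip
j=2: 2≤5, i=1, swap(1,2) ⇒ [4,2,6,10,9,3,5]
j=3: 10>5, skip
j=4: 9>5, skip
j=5: 3≤5, i=2, swap(2,5) ⇒ [4,2,3,10,9,6,5]
swap(3,6) ⇒ [4,2,3,5,9,6,10]; return 3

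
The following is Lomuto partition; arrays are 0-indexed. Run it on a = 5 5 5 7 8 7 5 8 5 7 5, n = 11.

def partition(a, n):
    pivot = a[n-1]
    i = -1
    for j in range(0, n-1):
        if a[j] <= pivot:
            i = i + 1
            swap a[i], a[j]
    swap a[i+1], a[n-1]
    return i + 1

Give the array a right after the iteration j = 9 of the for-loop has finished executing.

pivot=5, i=-1
j=0: 5≤5, i=0, swap(0,0) ⇒ 5 5 5 7 8 7 5 8 5 7 5
j=1: 5≤5, i=1, swap(1,1) ⇒ 5 5 5 7 8 7 5 8 5 7 5
j=2: 5≤5, i=2, swap(2,2) ⇒ 5 5 5 7 8 7 5 8 5 7 5
j=3: 7>5, skip
j=4: 8>5, skip
j=5: 7>5, skip
j=6: 5≤5, i=3, swap(3,6) ⇒ 5 5 5 5 8 7 7 8 5 7 5
j=7: 8>5, skip
j=8: 5≤5, i=4, swap(4,8) ⇒ 5 5 5 5 5 7 7 8 8 7 5
j=9: 7>5, skip
(after j=9) a = 5 5 5 5 5 7 7 8 8 7 5

5 5 5 5 5 7 7 8 8 7 5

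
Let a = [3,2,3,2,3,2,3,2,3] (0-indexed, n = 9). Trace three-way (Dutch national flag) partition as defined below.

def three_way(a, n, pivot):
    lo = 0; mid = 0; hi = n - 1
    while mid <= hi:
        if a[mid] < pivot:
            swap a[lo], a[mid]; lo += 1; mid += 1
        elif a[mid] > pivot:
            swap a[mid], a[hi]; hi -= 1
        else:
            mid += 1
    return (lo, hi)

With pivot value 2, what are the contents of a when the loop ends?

[2,2,2,2,3,3,3,3,3]

lo=0 mid=0 hi=8
3>2: swap(0,8), hi=7 ⇒ [3,2,3,2,3,2,3,2,3]
3>2: swap(0,7), hi=6 ⇒ [2,2,3,2,3,2,3,3,3]
2=2: mid=1
2=2: mid=2
3>2: swap(2,6), hi=5 ⇒ [2,2,3,2,3,2,3,3,3]
3>2: swap(2,5), hi=4 ⇒ [2,2,2,2,3,3,3,3,3]
2=2: mid=3
2=2: mid=4
3>2: swap(4,4), hi=3 ⇒ [2,2,2,2,3,3,3,3,3]
done. lo=0 hi=3; a=[2,2,2,2,3,3,3,3,3]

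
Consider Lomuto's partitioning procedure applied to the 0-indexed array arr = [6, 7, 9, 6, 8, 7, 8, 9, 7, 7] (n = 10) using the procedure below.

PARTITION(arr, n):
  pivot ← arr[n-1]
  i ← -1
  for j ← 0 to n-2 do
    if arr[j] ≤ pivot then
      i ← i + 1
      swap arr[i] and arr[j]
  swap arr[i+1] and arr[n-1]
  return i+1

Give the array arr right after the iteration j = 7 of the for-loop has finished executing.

[6, 7, 6, 7, 8, 9, 8, 9, 7, 7]

pivot=7, i=-1
j=0: 6≤7, i=0, swap(0,0) ⇒ [6, 7, 9, 6, 8, 7, 8, 9, 7, 7]
j=1: 7≤7, i=1, swap(1,1) ⇒ [6, 7, 9, 6, 8, 7, 8, 9, 7, 7]
j=2: 9>7, skip
j=3: 6≤7, i=2, swap(2,3) ⇒ [6, 7, 6, 9, 8, 7, 8, 9, 7, 7]
j=4: 8>7, skip
j=5: 7≤7, i=3, swap(3,5) ⇒ [6, 7, 6, 7, 8, 9, 8, 9, 7, 7]
j=6: 8>7, skip
j=7: 9>7, skip
(after j=7) arr = [6, 7, 6, 7, 8, 9, 8, 9, 7, 7]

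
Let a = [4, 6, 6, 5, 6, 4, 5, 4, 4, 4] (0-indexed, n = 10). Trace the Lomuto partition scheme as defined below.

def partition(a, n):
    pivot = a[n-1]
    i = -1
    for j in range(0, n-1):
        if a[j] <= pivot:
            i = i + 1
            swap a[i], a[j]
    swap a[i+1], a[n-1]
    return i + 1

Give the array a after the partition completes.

pivot=4, i=-1
j=0: 4≤4, i=0, swap(0,0) ⇒ [4, 6, 6, 5, 6, 4, 5, 4, 4, 4]
j=1: 6>4, skip
j=2: 6>4, skip
j=3: 5>4, skip
j=4: 6>4, skip
j=5: 4≤4, i=1, swap(1,5) ⇒ [4, 4, 6, 5, 6, 6, 5, 4, 4, 4]
j=6: 5>4, skip
j=7: 4≤4, i=2, swap(2,7) ⇒ [4, 4, 4, 5, 6, 6, 5, 6, 4, 4]
j=8: 4≤4, i=3, swap(3,8) ⇒ [4, 4, 4, 4, 6, 6, 5, 6, 5, 4]
swap(4,9) ⇒ [4, 4, 4, 4, 4, 6, 5, 6, 5, 6]; return 4

[4, 4, 4, 4, 4, 6, 5, 6, 5, 6]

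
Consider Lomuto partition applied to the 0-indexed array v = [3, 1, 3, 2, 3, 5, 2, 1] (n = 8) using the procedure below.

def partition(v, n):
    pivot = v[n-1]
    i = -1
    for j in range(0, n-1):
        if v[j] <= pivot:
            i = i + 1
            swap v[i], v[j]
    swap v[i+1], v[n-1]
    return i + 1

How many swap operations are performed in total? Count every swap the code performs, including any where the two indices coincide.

pivot = v[7] = 1; i = -1
j=0: v[0]=3 > 1 → no swap
j=1: v[1]=1 ≤ 1 → i=0, swap v[0],v[1] → [1, 3, 3, 2, 3, 5, 2, 1]
j=2: v[2]=3 > 1 → no swap
j=3: v[3]=2 > 1 → no swap
j=4: v[4]=3 > 1 → no swap
j=5: v[5]=5 > 1 → no swap
j=6: v[6]=2 > 1 → no swap
final swap v[1],v[7] → [1, 1, 3, 2, 3, 5, 2, 3]; return 1

2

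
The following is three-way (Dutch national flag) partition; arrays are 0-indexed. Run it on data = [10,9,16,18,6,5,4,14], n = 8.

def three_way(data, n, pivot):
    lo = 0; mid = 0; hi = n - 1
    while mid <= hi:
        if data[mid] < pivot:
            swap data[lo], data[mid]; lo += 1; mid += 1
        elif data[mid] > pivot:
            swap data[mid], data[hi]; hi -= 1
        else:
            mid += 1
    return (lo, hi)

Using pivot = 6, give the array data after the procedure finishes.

lo=0 mid=0 hi=7
10>6: swap(0,7), hi=6 ⇒ [14,9,16,18,6,5,4,10]
14>6: swap(0,6), hi=5 ⇒ [4,9,16,18,6,5,14,10]
4<6: swap(0,0), lo=1 mid=1 ⇒ [4,9,16,18,6,5,14,10]
9>6: swap(1,5), hi=4 ⇒ [4,5,16,18,6,9,14,10]
5<6: swap(1,1), lo=2 mid=2 ⇒ [4,5,16,18,6,9,14,10]
16>6: swap(2,4), hi=3 ⇒ [4,5,6,18,16,9,14,10]
6=6: mid=3
18>6: swap(3,3), hi=2 ⇒ [4,5,6,18,16,9,14,10]
done. lo=2 hi=2; data=[4,5,6,18,16,9,14,10]

[4,5,6,18,16,9,14,10]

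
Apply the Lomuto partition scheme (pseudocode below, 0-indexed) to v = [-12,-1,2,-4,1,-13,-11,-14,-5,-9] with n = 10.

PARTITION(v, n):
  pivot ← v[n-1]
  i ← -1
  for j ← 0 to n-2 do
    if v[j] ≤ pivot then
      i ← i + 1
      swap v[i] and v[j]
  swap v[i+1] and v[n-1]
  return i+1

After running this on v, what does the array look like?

[-12,-13,-11,-14,-9,-1,2,-4,-5,1]

pivot=-9, i=-1
j=0: -12≤-9, i=0, swap(0,0) ⇒ [-12,-1,2,-4,1,-13,-11,-14,-5,-9]
j=1: -1>-9, skip
j=2: 2>-9, skip
j=3: -4>-9, skip
j=4: 1>-9, skip
j=5: -13≤-9, i=1, swap(1,5) ⇒ [-12,-13,2,-4,1,-1,-11,-14,-5,-9]
j=6: -11≤-9, i=2, swap(2,6) ⇒ [-12,-13,-11,-4,1,-1,2,-14,-5,-9]
j=7: -14≤-9, i=3, swap(3,7) ⇒ [-12,-13,-11,-14,1,-1,2,-4,-5,-9]
j=8: -5>-9, skip
swap(4,9) ⇒ [-12,-13,-11,-14,-9,-1,2,-4,-5,1]; return 4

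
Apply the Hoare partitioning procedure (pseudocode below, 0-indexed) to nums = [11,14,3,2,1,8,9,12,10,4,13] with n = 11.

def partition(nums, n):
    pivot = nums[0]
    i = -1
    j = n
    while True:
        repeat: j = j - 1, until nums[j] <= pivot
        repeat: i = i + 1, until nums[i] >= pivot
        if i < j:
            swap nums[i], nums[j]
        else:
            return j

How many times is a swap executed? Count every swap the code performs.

2

pivot=11
j stops at 9 (4), i stops at 0 (11); swap ⇒ [4,14,3,2,1,8,9,12,10,11,13]
j stops at 8 (10), i stops at 1 (14); swap ⇒ [4,10,3,2,1,8,9,12,14,11,13]
j stops at 6, i stops at 7; i≥j ⇒ return 6. nums=[4,10,3,2,1,8,9,12,14,11,13]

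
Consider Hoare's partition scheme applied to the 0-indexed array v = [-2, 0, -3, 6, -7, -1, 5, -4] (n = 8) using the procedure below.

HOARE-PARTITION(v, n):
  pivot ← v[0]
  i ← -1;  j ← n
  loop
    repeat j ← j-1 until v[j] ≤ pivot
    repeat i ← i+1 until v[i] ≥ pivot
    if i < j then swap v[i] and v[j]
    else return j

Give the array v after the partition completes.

[-4, -7, -3, 6, 0, -1, 5, -2]

pivot=-2
j stops at 7 (-4), i stops at 0 (-2); swap ⇒ [-4, 0, -3, 6, -7, -1, 5, -2]
j stops at 4 (-7), i stops at 1 (0); swap ⇒ [-4, -7, -3, 6, 0, -1, 5, -2]
j stops at 2, i stops at 3; i≥j ⇒ return 2. v=[-4, -7, -3, 6, 0, -1, 5, -2]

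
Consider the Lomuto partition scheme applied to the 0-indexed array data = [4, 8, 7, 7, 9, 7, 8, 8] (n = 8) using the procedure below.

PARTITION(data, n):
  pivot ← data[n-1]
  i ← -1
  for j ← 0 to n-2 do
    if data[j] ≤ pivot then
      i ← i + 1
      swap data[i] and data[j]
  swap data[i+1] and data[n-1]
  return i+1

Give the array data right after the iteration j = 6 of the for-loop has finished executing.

[4, 8, 7, 7, 7, 8, 9, 8]

pivot=8, i=-1
j=0: 4≤8, i=0, swap(0,0) ⇒ [4, 8, 7, 7, 9, 7, 8, 8]
j=1: 8≤8, i=1, swap(1,1) ⇒ [4, 8, 7, 7, 9, 7, 8, 8]
j=2: 7≤8, i=2, swap(2,2) ⇒ [4, 8, 7, 7, 9, 7, 8, 8]
j=3: 7≤8, i=3, swap(3,3) ⇒ [4, 8, 7, 7, 9, 7, 8, 8]
j=4: 9>8, skip
j=5: 7≤8, i=4, swap(4,5) ⇒ [4, 8, 7, 7, 7, 9, 8, 8]
j=6: 8≤8, i=5, swap(5,6) ⇒ [4, 8, 7, 7, 7, 8, 9, 8]
(after j=6) data = [4, 8, 7, 7, 7, 8, 9, 8]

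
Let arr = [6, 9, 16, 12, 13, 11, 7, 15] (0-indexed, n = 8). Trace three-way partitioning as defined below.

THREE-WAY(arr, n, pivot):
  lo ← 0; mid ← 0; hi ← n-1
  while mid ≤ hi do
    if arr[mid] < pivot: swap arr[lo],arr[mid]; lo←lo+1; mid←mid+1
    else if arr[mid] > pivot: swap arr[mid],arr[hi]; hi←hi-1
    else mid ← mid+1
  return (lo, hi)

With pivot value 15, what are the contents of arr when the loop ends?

lo=0 mid=0 hi=7
6<15: swap(0,0), lo=1 mid=1 ⇒ [6, 9, 16, 12, 13, 11, 7, 15]
9<15: swap(1,1), lo=2 mid=2 ⇒ [6, 9, 16, 12, 13, 11, 7, 15]
16>15: swap(2,7), hi=6 ⇒ [6, 9, 15, 12, 13, 11, 7, 16]
15=15: mid=3
12<15: swap(2,3), lo=3 mid=4 ⇒ [6, 9, 12, 15, 13, 11, 7, 16]
13<15: swap(3,4), lo=4 mid=5 ⇒ [6, 9, 12, 13, 15, 11, 7, 16]
11<15: swap(4,5), lo=5 mid=6 ⇒ [6, 9, 12, 13, 11, 15, 7, 16]
7<15: swap(5,6), lo=6 mid=7 ⇒ [6, 9, 12, 13, 11, 7, 15, 16]
done. lo=6 hi=6; arr=[6, 9, 12, 13, 11, 7, 15, 16]

[6, 9, 12, 13, 11, 7, 15, 16]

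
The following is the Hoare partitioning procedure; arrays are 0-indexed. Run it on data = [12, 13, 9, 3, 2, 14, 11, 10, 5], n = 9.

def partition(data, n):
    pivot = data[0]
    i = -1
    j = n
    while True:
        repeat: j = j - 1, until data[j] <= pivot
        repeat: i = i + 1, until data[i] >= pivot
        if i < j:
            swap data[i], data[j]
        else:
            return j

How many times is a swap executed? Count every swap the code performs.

pivot=12
j stops at 8 (5), i stops at 0 (12); swap ⇒ [5, 13, 9, 3, 2, 14, 11, 10, 12]
j stops at 7 (10), i stops at 1 (13); swap ⇒ [5, 10, 9, 3, 2, 14, 11, 13, 12]
j stops at 6 (11), i stops at 5 (14); swap ⇒ [5, 10, 9, 3, 2, 11, 14, 13, 12]
j stops at 5, i stops at 6; i≥j ⇒ return 5. data=[5, 10, 9, 3, 2, 11, 14, 13, 12]

3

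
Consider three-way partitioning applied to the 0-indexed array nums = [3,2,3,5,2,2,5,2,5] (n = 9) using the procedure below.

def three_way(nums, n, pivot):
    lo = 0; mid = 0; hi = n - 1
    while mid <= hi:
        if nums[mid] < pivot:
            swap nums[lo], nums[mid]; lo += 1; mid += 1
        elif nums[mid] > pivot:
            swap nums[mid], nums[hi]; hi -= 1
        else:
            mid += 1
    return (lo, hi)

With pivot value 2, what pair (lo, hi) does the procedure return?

pivot = 2; lo=0, mid=0, hi=8
nums[mid]=3>2: swap nums[0],nums[8]; hi=7 → [5,2,3,5,2,2,5,2,3]
nums[mid]=5>2: swap nums[0],nums[7]; hi=6 → [2,2,3,5,2,2,5,5,3]
nums[mid]=2=2: mid=1
nums[mid]=2=2: mid=2
nums[mid]=3>2: swap nums[2],nums[6]; hi=5 → [2,2,5,5,2,2,3,5,3]
nums[mid]=5>2: swap nums[2],nums[5]; hi=4 → [2,2,2,5,2,5,3,5,3]
nums[mid]=2=2: mid=3
nums[mid]=5>2: swap nums[3],nums[4]; hi=3 → [2,2,2,2,5,5,3,5,3]
nums[mid]=2=2: mid=4
end: lo=0, hi=3; nums = [2,2,2,2,5,5,3,5,3]

(0, 3)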